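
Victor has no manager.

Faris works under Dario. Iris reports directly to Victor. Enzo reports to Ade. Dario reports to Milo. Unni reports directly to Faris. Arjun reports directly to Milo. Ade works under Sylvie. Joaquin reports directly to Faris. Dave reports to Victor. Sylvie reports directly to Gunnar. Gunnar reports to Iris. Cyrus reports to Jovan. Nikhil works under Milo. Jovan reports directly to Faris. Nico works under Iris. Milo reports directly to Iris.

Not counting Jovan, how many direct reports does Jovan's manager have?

Jovan reports to Faris. Faris's other direct reports are Joaquin, Unni — 2 peers.

2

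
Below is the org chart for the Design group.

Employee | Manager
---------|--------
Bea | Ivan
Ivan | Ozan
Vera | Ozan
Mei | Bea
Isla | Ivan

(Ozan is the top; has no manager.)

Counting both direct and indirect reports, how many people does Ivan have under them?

Ivan directly manages Bea, Isla. Under Bea: Mei (1). Isla has no reports. So Ivan's organization is 2 direct reports plus everyone under them: 2 + 1 = 3.

3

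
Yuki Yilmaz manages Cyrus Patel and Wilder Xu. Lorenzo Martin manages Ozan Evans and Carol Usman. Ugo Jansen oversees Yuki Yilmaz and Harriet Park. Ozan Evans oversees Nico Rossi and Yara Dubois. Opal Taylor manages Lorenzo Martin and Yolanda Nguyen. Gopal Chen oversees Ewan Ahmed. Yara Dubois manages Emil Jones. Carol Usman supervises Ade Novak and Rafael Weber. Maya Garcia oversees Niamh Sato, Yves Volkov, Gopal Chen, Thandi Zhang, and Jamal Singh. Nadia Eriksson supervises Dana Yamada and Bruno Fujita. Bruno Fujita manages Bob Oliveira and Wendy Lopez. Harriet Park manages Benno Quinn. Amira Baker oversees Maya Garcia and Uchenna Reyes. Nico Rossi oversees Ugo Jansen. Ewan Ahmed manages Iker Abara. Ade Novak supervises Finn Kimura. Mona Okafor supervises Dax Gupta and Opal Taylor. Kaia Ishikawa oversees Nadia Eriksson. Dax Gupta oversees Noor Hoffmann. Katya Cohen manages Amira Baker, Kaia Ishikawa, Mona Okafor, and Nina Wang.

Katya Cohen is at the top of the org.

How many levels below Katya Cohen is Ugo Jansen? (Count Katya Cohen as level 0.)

6

Chain from Ugo Jansen up to Katya Cohen: Ugo Jansen → Nico Rossi → Ozan Evans → Lorenzo Martin → Opal Taylor → Mona Okafor → Katya Cohen. That is 6 steps up, so Ugo Jansen is 6 levels below Katya Cohen.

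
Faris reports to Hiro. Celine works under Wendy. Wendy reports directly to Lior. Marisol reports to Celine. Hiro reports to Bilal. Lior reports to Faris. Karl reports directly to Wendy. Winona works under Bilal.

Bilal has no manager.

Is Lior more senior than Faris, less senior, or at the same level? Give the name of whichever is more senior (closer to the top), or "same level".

Lior is 3 levels below Bilal; Faris is 2. Faris is higher.

Faris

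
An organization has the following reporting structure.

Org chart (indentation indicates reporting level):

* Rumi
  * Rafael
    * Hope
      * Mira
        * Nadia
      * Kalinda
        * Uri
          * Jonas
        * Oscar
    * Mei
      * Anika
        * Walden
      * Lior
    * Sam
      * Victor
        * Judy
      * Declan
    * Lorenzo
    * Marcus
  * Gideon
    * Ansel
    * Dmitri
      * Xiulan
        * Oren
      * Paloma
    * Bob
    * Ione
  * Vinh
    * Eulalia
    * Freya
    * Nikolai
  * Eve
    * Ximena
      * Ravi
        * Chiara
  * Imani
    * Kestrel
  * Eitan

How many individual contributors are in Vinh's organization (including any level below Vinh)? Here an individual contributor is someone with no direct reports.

3

The people in Vinh's organization with no one reporting to them are Nikolai, Freya, Eulalia. That is 3.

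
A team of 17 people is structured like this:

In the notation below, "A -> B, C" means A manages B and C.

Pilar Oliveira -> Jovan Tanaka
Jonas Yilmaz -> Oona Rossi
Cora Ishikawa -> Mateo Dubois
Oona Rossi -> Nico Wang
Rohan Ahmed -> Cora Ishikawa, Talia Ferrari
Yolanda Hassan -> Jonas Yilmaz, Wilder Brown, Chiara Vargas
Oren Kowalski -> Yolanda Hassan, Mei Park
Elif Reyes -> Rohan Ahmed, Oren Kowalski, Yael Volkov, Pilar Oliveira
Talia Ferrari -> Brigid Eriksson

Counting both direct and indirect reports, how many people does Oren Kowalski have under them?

7

Oren Kowalski directly manages Yolanda Hassan, Mei Park. Under Yolanda Hassan: Chiara Vargas, Wilder Brown, Jonas Yilmaz, Oona Rossi, Nico Wang (5). Mei Park has no reports. So Oren Kowalski's organization is 2 direct reports plus everyone under them: 6 + 1 = 7.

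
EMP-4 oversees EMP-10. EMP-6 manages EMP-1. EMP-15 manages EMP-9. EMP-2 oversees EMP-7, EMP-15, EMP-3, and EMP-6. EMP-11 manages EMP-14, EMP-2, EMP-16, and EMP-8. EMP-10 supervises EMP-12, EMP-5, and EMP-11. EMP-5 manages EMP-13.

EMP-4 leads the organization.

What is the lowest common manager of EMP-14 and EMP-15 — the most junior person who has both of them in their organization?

EMP-11

EMP-14's chain of managers is EMP-11, EMP-10, EMP-4. EMP-15's chain of managers is EMP-2, EMP-11, EMP-10, EMP-4. The first manager that appears in both chains is EMP-11.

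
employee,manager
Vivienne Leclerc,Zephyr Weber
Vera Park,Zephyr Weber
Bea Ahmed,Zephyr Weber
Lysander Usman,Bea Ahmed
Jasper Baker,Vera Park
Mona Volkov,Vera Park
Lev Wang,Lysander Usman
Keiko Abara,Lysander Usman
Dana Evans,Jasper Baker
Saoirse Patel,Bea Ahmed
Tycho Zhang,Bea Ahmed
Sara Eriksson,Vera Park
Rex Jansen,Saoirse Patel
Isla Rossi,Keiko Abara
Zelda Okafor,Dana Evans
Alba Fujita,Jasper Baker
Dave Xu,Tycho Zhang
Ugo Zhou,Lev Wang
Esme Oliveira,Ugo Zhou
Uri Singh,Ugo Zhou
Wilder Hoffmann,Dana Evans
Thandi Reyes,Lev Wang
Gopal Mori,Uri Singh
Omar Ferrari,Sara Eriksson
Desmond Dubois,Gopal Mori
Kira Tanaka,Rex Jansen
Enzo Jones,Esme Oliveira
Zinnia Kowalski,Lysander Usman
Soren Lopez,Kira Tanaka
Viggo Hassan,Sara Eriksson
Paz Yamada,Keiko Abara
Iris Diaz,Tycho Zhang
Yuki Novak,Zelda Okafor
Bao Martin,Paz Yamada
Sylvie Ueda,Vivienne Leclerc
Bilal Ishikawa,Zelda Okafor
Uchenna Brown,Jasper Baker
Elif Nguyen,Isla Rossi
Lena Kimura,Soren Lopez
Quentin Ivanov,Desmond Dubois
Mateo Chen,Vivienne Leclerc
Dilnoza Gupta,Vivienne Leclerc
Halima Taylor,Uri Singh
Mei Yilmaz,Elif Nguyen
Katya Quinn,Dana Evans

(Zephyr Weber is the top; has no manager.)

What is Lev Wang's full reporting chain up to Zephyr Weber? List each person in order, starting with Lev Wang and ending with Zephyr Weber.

Lev Wang -> Lysander Usman -> Bea Ahmed -> Zephyr Weber

Lev Wang reports to Lysander Usman. Lysander Usman reports to Bea Ahmed. Bea Ahmed reports to Zephyr Weber. Zephyr Weber is at the top.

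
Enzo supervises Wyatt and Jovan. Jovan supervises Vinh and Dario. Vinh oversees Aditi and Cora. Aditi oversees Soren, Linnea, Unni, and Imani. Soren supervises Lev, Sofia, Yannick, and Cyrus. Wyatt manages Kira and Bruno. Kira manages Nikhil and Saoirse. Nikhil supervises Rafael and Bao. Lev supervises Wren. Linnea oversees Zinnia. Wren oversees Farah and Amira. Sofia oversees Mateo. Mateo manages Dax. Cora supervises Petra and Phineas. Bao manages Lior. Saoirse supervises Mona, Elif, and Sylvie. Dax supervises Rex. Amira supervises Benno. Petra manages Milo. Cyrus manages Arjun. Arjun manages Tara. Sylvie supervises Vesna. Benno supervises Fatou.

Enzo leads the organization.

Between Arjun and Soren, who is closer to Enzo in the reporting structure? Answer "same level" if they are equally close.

Soren

Arjun is 6 levels below Enzo; Soren is 4. Soren is higher.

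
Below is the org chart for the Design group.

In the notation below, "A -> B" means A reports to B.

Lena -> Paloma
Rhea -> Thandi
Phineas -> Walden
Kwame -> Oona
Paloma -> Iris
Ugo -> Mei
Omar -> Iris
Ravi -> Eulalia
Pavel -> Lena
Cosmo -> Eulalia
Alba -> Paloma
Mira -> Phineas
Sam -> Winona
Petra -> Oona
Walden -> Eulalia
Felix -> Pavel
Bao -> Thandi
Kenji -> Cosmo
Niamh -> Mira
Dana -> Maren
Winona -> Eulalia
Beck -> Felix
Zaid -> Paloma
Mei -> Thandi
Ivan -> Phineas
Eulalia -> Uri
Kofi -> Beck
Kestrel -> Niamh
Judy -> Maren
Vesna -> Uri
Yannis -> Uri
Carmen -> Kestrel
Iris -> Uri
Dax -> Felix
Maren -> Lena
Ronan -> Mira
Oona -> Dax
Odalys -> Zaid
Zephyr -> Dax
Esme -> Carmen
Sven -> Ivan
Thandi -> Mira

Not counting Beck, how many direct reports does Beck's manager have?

1

Beck reports to Felix. Felix's other direct reports are Dax — 1 peer.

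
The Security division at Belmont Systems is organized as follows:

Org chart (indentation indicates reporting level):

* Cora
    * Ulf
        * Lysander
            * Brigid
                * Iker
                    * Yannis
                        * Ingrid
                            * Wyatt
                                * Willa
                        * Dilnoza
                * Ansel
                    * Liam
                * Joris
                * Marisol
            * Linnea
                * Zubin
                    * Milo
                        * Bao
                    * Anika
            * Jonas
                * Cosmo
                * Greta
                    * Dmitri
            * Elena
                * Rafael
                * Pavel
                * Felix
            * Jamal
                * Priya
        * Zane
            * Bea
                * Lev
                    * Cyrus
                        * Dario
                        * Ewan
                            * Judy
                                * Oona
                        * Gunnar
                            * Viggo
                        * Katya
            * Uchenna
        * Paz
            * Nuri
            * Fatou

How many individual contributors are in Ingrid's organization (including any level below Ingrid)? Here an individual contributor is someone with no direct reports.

The only person in Ingrid's organization with no one reporting to them is Willa. That is 1.

1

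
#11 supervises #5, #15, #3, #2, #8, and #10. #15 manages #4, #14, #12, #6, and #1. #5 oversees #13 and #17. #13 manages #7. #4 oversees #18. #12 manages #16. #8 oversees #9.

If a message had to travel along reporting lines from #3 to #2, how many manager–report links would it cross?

#3 is 1 level below #11, and #2 is 1 level below #11 (their lowest common manager). The shortest path runs up from #3 to #11 and back down to #2: 1 + 1 = 2 links.

2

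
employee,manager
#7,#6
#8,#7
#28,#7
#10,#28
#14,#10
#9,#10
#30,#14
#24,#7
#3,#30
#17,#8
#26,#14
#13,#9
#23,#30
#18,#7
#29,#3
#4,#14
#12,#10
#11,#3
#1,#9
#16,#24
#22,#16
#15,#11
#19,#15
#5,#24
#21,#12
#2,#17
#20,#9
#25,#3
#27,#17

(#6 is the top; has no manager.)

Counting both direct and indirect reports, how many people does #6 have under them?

29

#6 directly manages #7. Under #7: #18, #24, #5, #16, #22, #28, #10, #12, #21, #9, #20, #1, #13, #14, #4, #26, #30, #23, #3, #25, #11, #15, #19, #29, #8, #17, #27, #2 (28). That's 29 in total.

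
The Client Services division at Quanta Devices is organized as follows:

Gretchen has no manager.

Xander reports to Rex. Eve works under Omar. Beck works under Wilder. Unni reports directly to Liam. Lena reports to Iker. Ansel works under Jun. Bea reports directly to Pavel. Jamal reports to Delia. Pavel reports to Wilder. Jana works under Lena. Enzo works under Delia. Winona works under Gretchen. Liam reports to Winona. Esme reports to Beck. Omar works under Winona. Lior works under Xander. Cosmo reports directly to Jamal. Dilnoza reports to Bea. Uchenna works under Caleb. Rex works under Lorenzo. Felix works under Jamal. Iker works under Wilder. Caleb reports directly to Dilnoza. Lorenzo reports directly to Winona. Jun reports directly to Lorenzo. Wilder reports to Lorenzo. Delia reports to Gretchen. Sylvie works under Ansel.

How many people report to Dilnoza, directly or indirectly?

Dilnoza directly manages Caleb. Under Caleb: Uchenna (1). That's 2 in total.

2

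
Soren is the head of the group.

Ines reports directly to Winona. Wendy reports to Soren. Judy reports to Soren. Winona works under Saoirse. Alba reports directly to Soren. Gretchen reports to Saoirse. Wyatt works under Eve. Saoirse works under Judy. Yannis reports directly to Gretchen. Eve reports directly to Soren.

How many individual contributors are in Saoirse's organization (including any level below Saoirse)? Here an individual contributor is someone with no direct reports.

2

The people in Saoirse's organization with no one reporting to them are Ines, Yannis. That is 2.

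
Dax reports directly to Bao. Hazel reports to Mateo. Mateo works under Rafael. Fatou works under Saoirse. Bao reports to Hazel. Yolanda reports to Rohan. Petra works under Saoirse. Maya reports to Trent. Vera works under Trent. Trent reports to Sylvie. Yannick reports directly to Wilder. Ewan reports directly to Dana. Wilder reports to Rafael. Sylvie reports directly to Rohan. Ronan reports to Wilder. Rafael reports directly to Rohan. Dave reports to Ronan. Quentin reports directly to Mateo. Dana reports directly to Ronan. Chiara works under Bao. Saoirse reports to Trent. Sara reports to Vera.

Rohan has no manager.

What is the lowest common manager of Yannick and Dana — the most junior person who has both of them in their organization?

Yannick's chain of managers is Wilder, Rafael, Rohan. Dana's chain of managers is Ronan, Wilder, Rafael, Rohan. The first manager that appears in both chains is Wilder.

Wilder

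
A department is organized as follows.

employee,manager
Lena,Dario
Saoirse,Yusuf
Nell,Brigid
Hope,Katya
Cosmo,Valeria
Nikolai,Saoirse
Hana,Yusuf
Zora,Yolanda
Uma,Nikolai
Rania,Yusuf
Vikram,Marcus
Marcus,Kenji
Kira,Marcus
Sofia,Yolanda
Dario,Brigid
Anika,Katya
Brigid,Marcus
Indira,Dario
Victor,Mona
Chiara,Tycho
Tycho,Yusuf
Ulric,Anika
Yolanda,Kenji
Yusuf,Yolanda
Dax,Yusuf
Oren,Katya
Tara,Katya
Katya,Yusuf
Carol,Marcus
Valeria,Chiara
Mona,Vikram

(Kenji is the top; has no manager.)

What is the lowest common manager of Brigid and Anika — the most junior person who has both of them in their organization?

Brigid's chain of managers is Marcus, Kenji. Anika's chain of managers is Katya, Yusuf, Yolanda, Kenji. The first manager that appears in both chains is Kenji.

Kenji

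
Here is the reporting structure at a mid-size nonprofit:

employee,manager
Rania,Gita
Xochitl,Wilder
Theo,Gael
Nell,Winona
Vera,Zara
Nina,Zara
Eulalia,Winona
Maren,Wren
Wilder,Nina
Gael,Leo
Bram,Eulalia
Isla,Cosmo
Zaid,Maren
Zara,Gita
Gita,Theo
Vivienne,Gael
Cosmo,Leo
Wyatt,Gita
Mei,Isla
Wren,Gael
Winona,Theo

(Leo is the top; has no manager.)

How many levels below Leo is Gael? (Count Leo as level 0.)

1

Chain from Gael up to Leo: Gael → Leo. That is 1 step up, so Gael is 1 level below Leo.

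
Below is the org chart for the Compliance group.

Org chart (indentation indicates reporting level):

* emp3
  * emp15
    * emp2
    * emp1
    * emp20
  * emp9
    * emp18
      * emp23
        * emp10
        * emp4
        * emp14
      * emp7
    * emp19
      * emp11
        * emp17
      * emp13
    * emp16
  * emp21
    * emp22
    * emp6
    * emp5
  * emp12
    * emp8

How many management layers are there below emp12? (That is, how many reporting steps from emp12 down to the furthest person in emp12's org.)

1

The longest chain under emp12 runs emp12 → emp8, which is 1 level below emp12.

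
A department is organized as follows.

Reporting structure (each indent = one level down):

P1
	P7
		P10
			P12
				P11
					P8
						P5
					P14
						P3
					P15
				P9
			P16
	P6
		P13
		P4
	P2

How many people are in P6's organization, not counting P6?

2

P6 directly manages P13, P4. P13 has no reports. P4 has no reports. So P6's organization is 2 direct reports plus everyone under them: 1 + 1 = 2.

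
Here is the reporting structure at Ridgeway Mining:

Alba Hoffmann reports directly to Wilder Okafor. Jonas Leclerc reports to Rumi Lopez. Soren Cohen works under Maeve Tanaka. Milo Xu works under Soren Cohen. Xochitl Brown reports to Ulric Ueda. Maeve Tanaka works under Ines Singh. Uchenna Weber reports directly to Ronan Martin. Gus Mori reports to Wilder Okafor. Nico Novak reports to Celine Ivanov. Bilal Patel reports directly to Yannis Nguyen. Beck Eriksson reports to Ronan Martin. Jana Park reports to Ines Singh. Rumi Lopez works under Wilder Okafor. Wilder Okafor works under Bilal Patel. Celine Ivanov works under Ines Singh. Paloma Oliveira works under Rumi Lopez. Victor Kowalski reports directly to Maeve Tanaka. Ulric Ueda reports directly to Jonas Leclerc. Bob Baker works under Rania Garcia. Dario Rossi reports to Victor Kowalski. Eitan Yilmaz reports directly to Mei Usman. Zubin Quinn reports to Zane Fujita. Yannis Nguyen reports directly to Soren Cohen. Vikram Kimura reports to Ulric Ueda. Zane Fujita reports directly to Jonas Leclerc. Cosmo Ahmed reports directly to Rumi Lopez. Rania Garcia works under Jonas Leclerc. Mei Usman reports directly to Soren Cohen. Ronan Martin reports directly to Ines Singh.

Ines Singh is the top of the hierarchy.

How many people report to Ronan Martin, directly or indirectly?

2

Ronan Martin directly manages Uchenna Weber, Beck Eriksson. Uchenna Weber has no reports. Beck Eriksson has no reports. So Ronan Martin's organization is 2 direct reports plus everyone under them: 1 + 1 = 2.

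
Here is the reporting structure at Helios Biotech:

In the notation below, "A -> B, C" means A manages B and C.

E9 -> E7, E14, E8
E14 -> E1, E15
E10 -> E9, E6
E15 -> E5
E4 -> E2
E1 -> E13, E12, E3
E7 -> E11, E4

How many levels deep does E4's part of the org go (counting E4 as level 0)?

1

The longest chain under E4 runs E4 → E2, which is 1 level below E4.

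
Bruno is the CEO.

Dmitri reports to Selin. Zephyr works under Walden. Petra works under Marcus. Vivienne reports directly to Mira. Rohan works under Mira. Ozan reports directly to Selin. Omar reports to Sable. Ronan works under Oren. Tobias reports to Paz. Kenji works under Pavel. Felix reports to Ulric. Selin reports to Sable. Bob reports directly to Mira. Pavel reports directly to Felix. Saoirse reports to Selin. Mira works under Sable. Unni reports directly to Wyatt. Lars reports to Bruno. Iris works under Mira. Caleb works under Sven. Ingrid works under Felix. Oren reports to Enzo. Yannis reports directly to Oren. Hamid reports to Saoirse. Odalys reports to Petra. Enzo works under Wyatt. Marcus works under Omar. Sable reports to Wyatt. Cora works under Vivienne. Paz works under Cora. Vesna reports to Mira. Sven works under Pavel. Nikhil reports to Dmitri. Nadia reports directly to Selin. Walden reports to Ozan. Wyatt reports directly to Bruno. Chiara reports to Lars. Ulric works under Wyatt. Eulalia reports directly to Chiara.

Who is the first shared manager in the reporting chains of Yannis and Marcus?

Wyatt

Yannis's chain of managers is Oren, Enzo, Wyatt, Bruno. Marcus's chain of managers is Omar, Sable, Wyatt, Bruno. The first manager that appears in both chains is Wyatt.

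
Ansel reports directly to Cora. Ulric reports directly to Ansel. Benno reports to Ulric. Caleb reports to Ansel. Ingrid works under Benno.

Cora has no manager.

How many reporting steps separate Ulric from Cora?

Chain from Ulric up to Cora: Ulric → Ansel → Cora. That is 2 steps up, so Ulric is 2 levels below Cora.

2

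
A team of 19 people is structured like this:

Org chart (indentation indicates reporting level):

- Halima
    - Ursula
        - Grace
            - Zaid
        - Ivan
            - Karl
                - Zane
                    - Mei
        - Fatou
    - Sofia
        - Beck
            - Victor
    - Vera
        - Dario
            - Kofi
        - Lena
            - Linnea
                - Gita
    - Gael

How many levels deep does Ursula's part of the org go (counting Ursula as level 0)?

The longest chain under Ursula runs Ursula → Ivan → Karl → Zane → Mei, which is 4 levels below Ursula.

4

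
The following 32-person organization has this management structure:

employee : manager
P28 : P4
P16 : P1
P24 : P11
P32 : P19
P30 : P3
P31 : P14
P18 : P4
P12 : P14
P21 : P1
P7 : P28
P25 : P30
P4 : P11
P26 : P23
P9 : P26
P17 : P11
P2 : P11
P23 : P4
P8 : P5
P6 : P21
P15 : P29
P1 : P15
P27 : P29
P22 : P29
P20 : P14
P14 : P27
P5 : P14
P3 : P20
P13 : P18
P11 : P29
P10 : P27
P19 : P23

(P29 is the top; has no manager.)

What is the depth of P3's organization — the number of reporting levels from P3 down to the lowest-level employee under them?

2

The longest chain under P3 runs P3 → P30 → P25, which is 2 levels below P3.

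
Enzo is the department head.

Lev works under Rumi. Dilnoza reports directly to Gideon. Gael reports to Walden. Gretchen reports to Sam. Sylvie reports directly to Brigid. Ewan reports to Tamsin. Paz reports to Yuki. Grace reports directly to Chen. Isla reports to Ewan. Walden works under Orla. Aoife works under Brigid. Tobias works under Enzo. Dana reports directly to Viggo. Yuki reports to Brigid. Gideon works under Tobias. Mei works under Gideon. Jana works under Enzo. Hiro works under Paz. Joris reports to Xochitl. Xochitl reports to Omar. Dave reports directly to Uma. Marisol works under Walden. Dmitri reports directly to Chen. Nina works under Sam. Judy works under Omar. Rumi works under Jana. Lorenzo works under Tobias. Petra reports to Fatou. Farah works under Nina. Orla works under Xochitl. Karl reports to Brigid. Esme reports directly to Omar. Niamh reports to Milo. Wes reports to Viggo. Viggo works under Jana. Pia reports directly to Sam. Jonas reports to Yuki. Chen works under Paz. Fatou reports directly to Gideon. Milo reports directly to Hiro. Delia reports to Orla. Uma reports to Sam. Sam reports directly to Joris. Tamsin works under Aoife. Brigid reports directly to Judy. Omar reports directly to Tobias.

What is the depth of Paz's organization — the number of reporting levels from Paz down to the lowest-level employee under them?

3

The longest chain under Paz runs Paz → Hiro → Milo → Niamh, which is 3 levels below Paz.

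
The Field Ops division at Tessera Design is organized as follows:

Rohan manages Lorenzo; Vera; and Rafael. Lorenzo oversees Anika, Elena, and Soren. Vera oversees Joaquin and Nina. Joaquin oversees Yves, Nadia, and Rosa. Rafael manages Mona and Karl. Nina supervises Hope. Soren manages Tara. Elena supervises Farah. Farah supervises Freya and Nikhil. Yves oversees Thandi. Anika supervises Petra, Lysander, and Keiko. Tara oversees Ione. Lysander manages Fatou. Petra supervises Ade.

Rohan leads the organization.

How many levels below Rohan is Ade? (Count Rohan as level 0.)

4

Chain from Ade up to Rohan: Ade → Petra → Anika → Lorenzo → Rohan. That is 4 steps up, so Ade is 4 levels below Rohan.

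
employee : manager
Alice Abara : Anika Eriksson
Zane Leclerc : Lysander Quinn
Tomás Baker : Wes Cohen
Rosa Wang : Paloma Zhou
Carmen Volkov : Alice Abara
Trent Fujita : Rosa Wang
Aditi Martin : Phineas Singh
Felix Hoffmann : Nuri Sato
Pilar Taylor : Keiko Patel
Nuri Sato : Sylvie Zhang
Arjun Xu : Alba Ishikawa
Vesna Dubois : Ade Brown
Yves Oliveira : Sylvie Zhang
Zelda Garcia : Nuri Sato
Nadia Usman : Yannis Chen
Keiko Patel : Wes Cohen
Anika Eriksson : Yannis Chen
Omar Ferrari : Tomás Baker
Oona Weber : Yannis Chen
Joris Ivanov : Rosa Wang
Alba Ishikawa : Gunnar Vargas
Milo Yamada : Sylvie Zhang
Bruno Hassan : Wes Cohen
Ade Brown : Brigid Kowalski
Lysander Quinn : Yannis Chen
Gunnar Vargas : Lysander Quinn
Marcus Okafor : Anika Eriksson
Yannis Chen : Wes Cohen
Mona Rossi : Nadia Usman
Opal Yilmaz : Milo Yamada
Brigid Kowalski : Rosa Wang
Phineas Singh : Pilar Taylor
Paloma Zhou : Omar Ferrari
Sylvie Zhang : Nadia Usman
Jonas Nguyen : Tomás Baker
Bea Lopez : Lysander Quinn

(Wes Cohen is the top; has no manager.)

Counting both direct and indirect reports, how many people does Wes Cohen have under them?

36

Wes Cohen directly manages Bruno Hassan, Yannis Chen, Tomás Baker, Keiko Patel. Bruno Hassan has no reports. Under Yannis Chen: Anika Eriksson, Alice Abara, Carmen Volkov, Marcus Okafor, Oona Weber, Lysander Quinn, Zane Leclerc, Bea Lopez, Gunnar Vargas, Alba Ishikawa, Arjun Xu, Nadia Usman, Mona Rossi, Sylvie Zhang, Yves Oliveira, Nuri Sato, Felix Hoffmann, Zelda Garcia, Milo Yamada, Opal Yilmaz (20). Under Tomás Baker: Jonas Nguyen, Omar Ferrari, Paloma Zhou, Rosa Wang, Trent Fujita, Joris Ivanov, Brigid Kowalski, Ade Brown, Vesna Dubois (9). Under Keiko Patel: Pilar Taylor, Phineas Singh, Aditi Martin (3). So Wes Cohen's organization is 4 direct reports plus everyone under them: 1 + 21 + 10 + 4 = 36.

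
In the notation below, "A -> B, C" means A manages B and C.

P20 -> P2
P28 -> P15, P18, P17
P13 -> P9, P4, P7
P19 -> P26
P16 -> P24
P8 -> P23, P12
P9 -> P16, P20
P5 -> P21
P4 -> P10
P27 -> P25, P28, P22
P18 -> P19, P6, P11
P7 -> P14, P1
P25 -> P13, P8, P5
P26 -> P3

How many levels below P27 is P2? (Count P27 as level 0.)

5

Chain from P2 up to P27: P2 → P20 → P9 → P13 → P25 → P27. That is 5 steps up, so P2 is 5 levels below P27.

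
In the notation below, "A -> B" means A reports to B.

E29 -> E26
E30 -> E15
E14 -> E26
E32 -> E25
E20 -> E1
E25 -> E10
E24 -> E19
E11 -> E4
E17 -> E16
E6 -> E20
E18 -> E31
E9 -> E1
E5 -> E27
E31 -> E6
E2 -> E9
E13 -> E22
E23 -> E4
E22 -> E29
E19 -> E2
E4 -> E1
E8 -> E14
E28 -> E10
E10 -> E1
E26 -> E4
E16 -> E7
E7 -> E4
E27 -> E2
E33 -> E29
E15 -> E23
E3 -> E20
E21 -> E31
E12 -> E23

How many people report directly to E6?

1

E6 directly manages E31. That is 1 direct report.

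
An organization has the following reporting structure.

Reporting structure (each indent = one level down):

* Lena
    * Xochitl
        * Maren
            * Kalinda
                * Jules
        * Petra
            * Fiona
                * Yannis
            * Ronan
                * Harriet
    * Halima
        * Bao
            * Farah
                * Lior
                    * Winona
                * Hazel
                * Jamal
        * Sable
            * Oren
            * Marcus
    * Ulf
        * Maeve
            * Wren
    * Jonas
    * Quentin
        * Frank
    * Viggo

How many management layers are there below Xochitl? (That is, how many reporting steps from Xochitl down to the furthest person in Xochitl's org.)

The longest chain under Xochitl runs Xochitl → Petra → Ronan → Harriet, which is 3 levels below Xochitl.

3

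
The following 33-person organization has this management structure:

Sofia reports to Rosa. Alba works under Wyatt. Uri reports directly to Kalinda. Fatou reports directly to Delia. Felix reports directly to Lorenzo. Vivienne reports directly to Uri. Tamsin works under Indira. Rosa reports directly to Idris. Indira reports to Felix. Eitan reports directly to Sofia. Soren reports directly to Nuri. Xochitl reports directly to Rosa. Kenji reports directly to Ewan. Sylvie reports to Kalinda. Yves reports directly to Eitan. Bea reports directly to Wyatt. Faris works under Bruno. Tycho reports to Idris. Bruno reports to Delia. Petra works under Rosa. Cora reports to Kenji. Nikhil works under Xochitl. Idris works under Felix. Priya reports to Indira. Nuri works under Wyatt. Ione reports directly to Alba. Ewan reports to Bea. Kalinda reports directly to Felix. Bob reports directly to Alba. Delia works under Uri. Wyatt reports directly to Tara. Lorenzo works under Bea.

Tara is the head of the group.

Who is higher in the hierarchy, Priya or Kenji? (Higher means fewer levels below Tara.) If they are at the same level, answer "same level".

Priya is 6 levels below Tara; Kenji is 4. Kenji is higher.

Kenji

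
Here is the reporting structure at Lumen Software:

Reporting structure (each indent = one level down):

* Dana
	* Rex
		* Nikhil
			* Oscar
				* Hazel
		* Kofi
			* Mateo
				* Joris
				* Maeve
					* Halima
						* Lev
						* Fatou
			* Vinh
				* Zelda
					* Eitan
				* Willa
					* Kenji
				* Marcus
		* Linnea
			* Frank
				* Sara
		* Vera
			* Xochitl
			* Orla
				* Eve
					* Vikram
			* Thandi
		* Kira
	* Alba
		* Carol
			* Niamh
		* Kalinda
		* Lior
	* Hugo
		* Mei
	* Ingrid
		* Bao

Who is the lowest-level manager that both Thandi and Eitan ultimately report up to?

Thandi's chain of managers is Vera, Rex, Dana. Eitan's chain of managers is Zelda, Vinh, Kofi, Rex, Dana. The first manager that appears in both chains is Rex.

Rex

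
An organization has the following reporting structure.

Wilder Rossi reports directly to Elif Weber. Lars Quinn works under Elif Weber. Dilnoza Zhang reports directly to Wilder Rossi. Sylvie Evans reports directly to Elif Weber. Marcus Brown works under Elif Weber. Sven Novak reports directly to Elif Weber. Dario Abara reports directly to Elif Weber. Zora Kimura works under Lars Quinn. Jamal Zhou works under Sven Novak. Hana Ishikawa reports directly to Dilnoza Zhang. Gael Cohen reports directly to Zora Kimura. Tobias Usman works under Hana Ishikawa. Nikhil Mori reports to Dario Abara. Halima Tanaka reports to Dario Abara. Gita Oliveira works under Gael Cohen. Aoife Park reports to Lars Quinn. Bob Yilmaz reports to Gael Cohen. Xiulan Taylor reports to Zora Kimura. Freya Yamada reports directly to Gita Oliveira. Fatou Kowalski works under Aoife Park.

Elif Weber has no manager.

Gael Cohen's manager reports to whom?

Gael Cohen reports to Zora Kimura, and Zora Kimura reports to Lars Quinn. So Gael Cohen's skip-level manager is Lars Quinn.

Lars Quinn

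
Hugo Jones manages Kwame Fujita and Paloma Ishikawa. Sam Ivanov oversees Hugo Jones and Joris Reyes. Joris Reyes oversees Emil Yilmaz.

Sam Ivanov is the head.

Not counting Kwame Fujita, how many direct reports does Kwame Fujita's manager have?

1

Kwame Fujita reports to Hugo Jones. Hugo Jones's other direct reports are Paloma Ishikawa — 1 peer.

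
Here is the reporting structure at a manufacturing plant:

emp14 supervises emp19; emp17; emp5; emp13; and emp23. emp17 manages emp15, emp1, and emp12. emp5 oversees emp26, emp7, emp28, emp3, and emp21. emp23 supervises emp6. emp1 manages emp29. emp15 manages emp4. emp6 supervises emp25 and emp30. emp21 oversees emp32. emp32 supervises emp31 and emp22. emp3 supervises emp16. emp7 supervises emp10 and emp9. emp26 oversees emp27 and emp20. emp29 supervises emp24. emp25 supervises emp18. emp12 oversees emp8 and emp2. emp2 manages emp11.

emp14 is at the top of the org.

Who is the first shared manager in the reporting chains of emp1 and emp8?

emp17

emp1's chain of managers is emp17, emp14. emp8's chain of managers is emp12, emp17, emp14. The first manager that appears in both chains is emp17.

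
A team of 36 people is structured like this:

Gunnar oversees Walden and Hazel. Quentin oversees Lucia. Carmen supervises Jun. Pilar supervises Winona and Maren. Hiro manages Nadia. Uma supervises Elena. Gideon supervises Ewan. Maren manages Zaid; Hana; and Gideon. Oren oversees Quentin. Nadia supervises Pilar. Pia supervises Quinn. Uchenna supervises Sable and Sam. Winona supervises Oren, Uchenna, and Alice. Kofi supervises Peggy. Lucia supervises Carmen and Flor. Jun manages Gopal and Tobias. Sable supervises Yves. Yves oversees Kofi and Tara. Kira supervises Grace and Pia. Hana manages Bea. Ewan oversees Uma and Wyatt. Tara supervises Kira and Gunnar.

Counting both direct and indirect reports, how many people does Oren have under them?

Oren directly manages Quentin. Under Quentin: Lucia, Flor, Carmen, Jun, Tobias, Gopal (6). That's 7 in total.

7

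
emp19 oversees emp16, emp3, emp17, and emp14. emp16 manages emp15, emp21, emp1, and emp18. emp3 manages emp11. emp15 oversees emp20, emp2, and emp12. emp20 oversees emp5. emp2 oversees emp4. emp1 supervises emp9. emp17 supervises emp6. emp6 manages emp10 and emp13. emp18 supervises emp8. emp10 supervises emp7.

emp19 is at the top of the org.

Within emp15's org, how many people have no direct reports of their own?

The people in emp15's organization with no one reporting to them are emp12, emp4, emp5. That is 3.

3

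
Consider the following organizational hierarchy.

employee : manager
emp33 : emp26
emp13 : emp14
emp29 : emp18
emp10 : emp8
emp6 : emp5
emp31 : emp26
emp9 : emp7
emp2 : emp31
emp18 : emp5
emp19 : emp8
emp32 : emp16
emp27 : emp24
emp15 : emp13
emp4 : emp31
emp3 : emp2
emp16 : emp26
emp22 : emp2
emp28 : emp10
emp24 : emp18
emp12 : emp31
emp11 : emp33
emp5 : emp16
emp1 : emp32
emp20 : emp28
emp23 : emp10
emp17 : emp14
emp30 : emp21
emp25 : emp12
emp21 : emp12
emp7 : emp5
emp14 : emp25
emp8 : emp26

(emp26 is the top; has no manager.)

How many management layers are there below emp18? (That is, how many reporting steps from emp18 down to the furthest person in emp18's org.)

2

The longest chain under emp18 runs emp18 → emp24 → emp27, which is 2 levels below emp18.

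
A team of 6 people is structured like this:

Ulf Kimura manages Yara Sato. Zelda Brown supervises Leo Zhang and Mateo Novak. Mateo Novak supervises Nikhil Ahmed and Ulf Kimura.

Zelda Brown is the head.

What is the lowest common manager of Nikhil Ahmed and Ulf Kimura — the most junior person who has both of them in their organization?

Mateo Novak

Nikhil Ahmed's chain of managers is Mateo Novak, Zelda Brown. Ulf Kimura's chain of managers is Mateo Novak, Zelda Brown. The first manager that appears in both chains is Mateo Novak.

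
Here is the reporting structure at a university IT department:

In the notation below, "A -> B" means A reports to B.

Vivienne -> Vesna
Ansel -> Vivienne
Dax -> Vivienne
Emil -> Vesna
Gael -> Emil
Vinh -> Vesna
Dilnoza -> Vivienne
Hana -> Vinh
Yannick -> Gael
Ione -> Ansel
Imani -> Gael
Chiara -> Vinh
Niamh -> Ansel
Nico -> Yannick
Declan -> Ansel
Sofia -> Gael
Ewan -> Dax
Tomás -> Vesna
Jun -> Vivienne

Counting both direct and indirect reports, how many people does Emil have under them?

5

Emil directly manages Gael. Under Gael: Sofia, Imani, Yannick, Nico (4). That's 5 in total.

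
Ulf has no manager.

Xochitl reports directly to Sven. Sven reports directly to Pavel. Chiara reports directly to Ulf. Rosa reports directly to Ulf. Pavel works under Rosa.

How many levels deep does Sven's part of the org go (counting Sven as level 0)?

1

The longest chain under Sven runs Sven → Xochitl, which is 1 level below Sven.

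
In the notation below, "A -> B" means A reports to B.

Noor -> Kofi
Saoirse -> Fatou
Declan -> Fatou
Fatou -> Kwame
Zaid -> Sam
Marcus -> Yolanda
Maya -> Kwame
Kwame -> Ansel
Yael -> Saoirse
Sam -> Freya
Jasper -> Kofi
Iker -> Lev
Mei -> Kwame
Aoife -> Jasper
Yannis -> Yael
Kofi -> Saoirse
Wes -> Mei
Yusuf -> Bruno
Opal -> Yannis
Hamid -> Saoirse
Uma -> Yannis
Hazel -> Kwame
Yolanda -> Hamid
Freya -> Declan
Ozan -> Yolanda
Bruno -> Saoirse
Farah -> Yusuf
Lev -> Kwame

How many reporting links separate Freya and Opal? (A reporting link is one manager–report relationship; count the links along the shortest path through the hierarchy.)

6

Freya is 2 levels below Fatou, and Opal is 4 levels below Fatou (their lowest common manager). The shortest path runs up from Freya to Fatou and back down to Opal: 2 + 4 = 6 links.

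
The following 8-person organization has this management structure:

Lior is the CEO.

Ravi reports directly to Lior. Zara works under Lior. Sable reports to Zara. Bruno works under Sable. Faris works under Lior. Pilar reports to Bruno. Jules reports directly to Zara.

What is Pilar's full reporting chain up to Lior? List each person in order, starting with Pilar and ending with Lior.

Pilar -> Bruno -> Sable -> Zara -> Lior

Pilar reports to Bruno. Bruno reports to Sable. Sable reports to Zara. Zara reports to Lior. Lior is at the top.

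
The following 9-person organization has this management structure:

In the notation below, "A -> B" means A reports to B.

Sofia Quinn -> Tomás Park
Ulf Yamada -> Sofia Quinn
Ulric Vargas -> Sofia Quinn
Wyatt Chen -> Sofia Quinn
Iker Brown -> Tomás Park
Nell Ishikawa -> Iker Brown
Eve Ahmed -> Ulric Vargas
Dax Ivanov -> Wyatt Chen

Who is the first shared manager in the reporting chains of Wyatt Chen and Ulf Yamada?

Wyatt Chen's chain of managers is Sofia Quinn, Tomás Park. Ulf Yamada's chain of managers is Sofia Quinn, Tomás Park. The first manager that appears in both chains is Sofia Quinn.

Sofia Quinn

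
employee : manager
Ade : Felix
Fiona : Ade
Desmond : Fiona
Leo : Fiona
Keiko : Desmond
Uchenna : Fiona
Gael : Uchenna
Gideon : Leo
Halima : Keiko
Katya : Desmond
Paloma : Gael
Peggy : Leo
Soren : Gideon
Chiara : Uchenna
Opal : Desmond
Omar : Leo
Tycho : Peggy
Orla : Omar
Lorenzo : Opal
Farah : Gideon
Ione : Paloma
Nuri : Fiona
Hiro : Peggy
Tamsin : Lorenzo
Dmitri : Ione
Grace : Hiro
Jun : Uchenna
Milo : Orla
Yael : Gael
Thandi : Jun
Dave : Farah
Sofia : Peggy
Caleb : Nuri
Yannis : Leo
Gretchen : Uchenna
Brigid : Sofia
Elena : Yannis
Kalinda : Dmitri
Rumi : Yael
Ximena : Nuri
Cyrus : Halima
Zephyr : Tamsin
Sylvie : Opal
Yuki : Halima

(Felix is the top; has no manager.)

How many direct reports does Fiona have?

4

Fiona directly manages Desmond, Leo, Uchenna, Nuri. That is 4 direct reports.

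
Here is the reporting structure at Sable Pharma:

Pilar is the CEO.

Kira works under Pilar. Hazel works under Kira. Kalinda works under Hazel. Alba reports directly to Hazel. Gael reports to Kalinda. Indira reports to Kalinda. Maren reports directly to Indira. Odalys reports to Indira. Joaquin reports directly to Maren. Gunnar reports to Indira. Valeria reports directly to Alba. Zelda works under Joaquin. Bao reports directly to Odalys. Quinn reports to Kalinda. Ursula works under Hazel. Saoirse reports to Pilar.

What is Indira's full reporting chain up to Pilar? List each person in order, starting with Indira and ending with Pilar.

Indira -> Kalinda -> Hazel -> Kira -> Pilar

Indira reports to Kalinda. Kalinda reports to Hazel. Hazel reports to Kira. Kira reports to Pilar. Pilar is at the top.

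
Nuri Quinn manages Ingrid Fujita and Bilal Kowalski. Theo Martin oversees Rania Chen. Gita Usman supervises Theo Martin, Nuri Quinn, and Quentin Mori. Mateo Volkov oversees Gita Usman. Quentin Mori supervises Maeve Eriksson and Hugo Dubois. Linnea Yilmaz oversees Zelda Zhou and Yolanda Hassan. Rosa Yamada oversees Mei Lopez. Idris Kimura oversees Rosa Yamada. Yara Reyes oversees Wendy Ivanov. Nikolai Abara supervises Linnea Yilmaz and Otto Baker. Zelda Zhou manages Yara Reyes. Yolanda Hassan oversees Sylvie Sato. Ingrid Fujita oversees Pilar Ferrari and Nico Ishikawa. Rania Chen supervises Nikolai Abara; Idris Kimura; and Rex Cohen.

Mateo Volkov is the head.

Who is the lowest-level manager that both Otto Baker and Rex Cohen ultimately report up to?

Otto Baker's chain of managers is Nikolai Abara, Rania Chen, Theo Martin, Gita Usman, Mateo Volkov. Rex Cohen's chain of managers is Rania Chen, Theo Martin, Gita Usman, Mateo Volkov. The first manager that appears in both chains is Rania Chen.

Rania Chen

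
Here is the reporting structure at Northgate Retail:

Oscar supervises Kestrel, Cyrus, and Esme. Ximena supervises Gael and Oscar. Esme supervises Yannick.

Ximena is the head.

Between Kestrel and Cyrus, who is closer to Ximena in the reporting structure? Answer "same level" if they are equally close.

same level

Both Kestrel and Cyrus are 2 levels below Ximena.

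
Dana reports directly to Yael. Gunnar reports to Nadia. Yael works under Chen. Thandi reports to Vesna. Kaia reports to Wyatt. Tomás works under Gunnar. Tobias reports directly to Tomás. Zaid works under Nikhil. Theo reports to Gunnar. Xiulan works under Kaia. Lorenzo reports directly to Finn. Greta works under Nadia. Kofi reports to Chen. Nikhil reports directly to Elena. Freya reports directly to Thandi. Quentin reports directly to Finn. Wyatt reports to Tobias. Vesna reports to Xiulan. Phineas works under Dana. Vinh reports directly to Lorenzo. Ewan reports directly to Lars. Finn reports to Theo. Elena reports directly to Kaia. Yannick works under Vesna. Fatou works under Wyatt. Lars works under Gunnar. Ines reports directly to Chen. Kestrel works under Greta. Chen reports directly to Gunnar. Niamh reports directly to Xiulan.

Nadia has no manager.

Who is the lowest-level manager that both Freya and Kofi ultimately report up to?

Gunnar

Freya's chain of managers is Thandi, Vesna, Xiulan, Kaia, Wyatt, Tobias, Tomás, Gunnar, Nadia. Kofi's chain of managers is Chen, Gunnar, Nadia. The first manager that appears in both chains is Gunnar.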